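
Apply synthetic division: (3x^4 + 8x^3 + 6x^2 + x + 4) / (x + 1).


Synthetic division with c = -1. Coefficients: 3, 8, 6, 1, 4
Bring down 3.
  3 * -1 = -3; -3 + 8 = 5
  5 * -1 = -5; -5 + 6 = 1
  1 * -1 = -1; -1 + 1 = 0
  0 * -1 = 0; 0 + 4 = 4
Quotient: 3x^3 + 5x^2 + x, Remainder: 4


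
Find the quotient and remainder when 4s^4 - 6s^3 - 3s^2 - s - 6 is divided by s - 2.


(4s^4 - 6s^3 - 3s^2 - s - 6) / (s - 2)
Step 1: 4s^3 * (s - 2) = 4s^4 - 8s^3; subtract.
Step 2: 2s^2 * (s - 2) = 2s^3 - 4s^2; subtract.
Step 3: s * (s - 2) = s^2 - 2s; subtract.
Step 4: 1 * (s - 2) = s - 2; subtract.
Quotient: 4s^3 + 2s^2 + s + 1, Remainder: -4


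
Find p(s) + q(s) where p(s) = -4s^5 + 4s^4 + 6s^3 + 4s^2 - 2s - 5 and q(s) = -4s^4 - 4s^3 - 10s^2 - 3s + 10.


Align terms by degree and add:
  -4s^5 + 4s^4 + 6s^3 + 4s^2 - 2s - 5
  -4s^4 - 4s^3 - 10s^2 - 3s + 10
= -4s^5 + 2s^3 - 6s^2 - 5s + 5


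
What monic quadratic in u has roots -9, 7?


p(u) = (u + 9)(u - 7)
Expand: u^2 + 2u - 63


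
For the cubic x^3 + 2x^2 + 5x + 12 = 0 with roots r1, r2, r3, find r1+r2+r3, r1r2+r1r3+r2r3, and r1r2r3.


Monic cubic x^3+bx^2+cx+d=0: sum=-b, pairwise sum=c, product=-d.
b=2, c=5, d=12
r1+r2+r3 = -2
r1r2+r1r3+r2r3 = 5
r1r2r3 = -12


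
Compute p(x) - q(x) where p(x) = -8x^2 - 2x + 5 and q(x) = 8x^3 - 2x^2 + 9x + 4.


Distribute the minus sign:
  (-8x^2 - 2x + 5)
- (8x^3 - 2x^2 + 9x + 4)
Negate second polynomial: -8x^3 + 2x^2 - 9x - 4
Add: -8x^3 - 6x^2 - 11x + 1


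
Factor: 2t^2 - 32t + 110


Roots satisfy r1 + r2 = -b/a = 16 and r1*r2 = c/a = 55.
So r1 = 11, r2 = 5.
2t^2 - 32t + 110 = 2(t - r1)(t - r2) = 2(t - 11)(t - 5)


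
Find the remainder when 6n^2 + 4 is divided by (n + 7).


By the Remainder Theorem, the remainder equals p(-7):
  6*(-7)^2 = 294
  0*(-7)^1 = 0
  constant: 4
Sum: 294 + 0 + 4 = 298


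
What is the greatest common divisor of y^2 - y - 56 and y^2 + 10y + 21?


Factor each:
  y^2 - y - 56 = (y + 7)(y - 8)
  y^2 + 10y + 21 = (y + 7)(y + 3)
Common monic factor: y + 7


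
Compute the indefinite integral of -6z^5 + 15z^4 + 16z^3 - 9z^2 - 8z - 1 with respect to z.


Reverse power rule on each term:
  ∫ -6z^5 dz = -z^6
  ∫ 15z^4 dz = 3z^5
  ∫ 16z^3 dz = 4z^4
  ∫ -9z^2 dz = -3z^3
  ∫ -8z dz = -4z^2
  ∫ -1 dz = -z
F(z) = -z^6 + 3z^5 + 4z^4 - 3z^3 - 4z^2 - z + C


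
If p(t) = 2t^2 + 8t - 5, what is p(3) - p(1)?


p(3) = 37
p(1) = 5
p(3) - p(1) = 37 - 5 = 32


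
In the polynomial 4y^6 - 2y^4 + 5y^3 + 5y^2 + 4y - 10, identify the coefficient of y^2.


Read off the coefficient of y^2: 5


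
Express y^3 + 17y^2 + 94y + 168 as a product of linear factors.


Try integer roots (divisors of 168). y=-4: p(-4)=0.
Divide out (y + 4): quotient is y^2 + 13y + 42.
Factor the quadratic: (y + 6)(y + 7)
Result: (y + 4)(y + 6)(y + 7)


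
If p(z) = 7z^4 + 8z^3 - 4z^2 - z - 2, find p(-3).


Using direct substitution:
  7 * (-3)^4 = 567
  8 * (-3)^3 = -216
  -4 * (-3)^2 = -36
  -1 * (-3)^1 = 3
  constant: -2
Sum = 567 - 216 - 36 + 3 - 2 = 316


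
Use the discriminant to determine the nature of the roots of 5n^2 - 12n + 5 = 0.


D = b^2 - 4ac = (-12)^2 - 4(5)(5) = 144 - 100 = 44
Since D > 0: two distinct irrational roots


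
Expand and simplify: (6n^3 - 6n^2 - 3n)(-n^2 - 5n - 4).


Distribute each term of the first polynomial:
  (6n^3)(-n^2 - 5n - 4) = -6n^5 - 30n^4 - 24n^3
  (-6n^2)(-n^2 - 5n - 4) = 6n^4 + 30n^3 + 24n^2
  (-3n)(-n^2 - 5n - 4) = 3n^3 + 15n^2 + 12n
Sum: -6n^5 - 24n^4 + 9n^3 + 39n^2 + 12n


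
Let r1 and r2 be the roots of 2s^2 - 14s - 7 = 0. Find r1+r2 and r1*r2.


For as^2+bs+c=0: sum = -b/a, product = c/a.
a=2, b=-14, c=-7
Sum = -(-14)/2 = 7
Product = (-7)/2 = -7/2


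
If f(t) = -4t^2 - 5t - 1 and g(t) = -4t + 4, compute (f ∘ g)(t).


Substitute g(t) into f:
f(g(t)) = -4*(-4t + 4)^2 + (-5)*(-4t + 4) + (-1)
(-4t + 4)^2 = 16t^2 - 32t + 16
Expand and combine: -64t^2 + 148t - 85


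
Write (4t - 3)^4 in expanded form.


Expand (4t - 3)^4 by repeated multiplication:
  (4t - 3)^2 = 16t^2 - 24t + 9
  (4t - 3)^3 = 64t^3 - 144t^2 + 108t - 27
= 256t^4 - 768t^3 + 864t^2 - 432t + 81


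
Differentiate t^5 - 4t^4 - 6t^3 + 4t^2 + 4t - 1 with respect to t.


Apply the power rule term by term:
  d/dt(t^5) = 5t^4
  d/dt(-4t^4) = -16t^3
  d/dt(-6t^3) = -18t^2
  d/dt(4t^2) = 8t
  d/dt(4t) = 4
  d/dt(-1) = 0
p'(t) = 5t^4 - 16t^3 - 18t^2 + 8t + 4


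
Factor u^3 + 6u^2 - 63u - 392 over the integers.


Try integer roots (divisors of -392). u=-7: p(-7)=0.
Divide out (u + 7): quotient is u^2 - u - 56.
Factor the quadratic: (u - 8)(u + 7)
Result: (u + 7)(u - 8)(u + 7)


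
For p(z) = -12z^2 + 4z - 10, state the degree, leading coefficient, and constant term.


Highest power of z is 2, with coefficient -12. Constant term is -10.
Degree = 2, leading coefficient = -12, constant term = -10


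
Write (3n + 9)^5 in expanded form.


Expand (3n + 9)^5 by repeated multiplication:
  (3n + 9)^2 = 9n^2 + 54n + 81
  (3n + 9)^3 = 27n^3 + 243n^2 + 729n + 729
  (3n + 9)^4 = 81n^4 + 972n^3 + 4374n^2 + 8748n + 6561
= 243n^5 + 3645n^4 + 21870n^3 + 65610n^2 + 98415n + 59049


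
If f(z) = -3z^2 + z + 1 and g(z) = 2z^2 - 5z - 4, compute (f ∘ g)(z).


Substitute g(z) into f:
f(g(z)) = -3*(2z^2 - 5z - 4)^2 + 1*(2z^2 - 5z - 4) + 1
(2z^2 - 5z - 4)^2 = 4z^4 - 20z^3 + 9z^2 + 40z + 16
Expand and combine: -12z^4 + 60z^3 - 25z^2 - 125z - 51


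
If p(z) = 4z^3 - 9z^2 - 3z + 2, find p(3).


Using direct substitution:
  4 * (3)^3 = 108
  -9 * (3)^2 = -81
  -3 * (3)^1 = -9
  constant: 2
Sum = 108 - 81 - 9 + 2 = 20


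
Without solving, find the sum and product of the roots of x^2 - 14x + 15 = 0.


For ax^2+bx+c=0: sum = -b/a, product = c/a.
a=1, b=-14, c=15
Sum = -(-14)/1 = 14
Product = (15)/1 = 15


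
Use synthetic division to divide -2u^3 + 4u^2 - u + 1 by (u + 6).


Synthetic division with c = -6. Coefficients: -2, 4, -1, 1
Bring down -2.
  -2 * -6 = 12; 12 + 4 = 16
  16 * -6 = -96; -96 - 1 = -97
  -97 * -6 = 582; 582 + 1 = 583
Quotient: -2u^2 + 16u - 97, Remainder: 583


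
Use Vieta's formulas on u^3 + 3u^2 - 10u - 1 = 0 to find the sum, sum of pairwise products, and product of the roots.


Monic cubic u^3+bu^2+cu+d=0: sum=-b, pairwise sum=c, product=-d.
b=3, c=-10, d=-1
r1+r2+r3 = -3
r1r2+r1r3+r2r3 = -10
r1r2r3 = 1


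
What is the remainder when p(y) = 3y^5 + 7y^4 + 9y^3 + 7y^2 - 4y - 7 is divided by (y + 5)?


By the Remainder Theorem, the remainder equals p(-5):
  3*(-5)^5 = -9375
  7*(-5)^4 = 4375
  9*(-5)^3 = -1125
  7*(-5)^2 = 175
  -4*(-5)^1 = 20
  constant: -7
Sum: -9375 + 4375 - 1125 + 175 + 20 - 7 = -5937


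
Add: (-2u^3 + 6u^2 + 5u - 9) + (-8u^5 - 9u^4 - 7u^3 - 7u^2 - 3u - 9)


Align terms by degree and add:
  -2u^3 + 6u^2 + 5u - 9
  -8u^5 - 9u^4 - 7u^3 - 7u^2 - 3u - 9
= -8u^5 - 9u^4 - 9u^3 - u^2 + 2u - 18


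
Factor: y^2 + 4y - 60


Roots satisfy r1 + r2 = -b/a = -4 and r1*r2 = c/a = -60.
So r1 = -10, r2 = 6.
y^2 + 4y - 60 = (y - r1)(y - r2) = (y + 10)(y - 6)


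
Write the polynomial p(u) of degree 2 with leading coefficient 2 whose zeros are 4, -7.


p(u) = 2(u - 4)(u + 7)
Expand: 2u^2 + 6u - 56


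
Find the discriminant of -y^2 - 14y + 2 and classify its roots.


D = b^2 - 4ac = (-14)^2 - 4(-1)(2) = 196 + 8 = 204
Since D > 0: two distinct irrational roots


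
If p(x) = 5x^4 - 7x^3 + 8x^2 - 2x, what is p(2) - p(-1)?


p(2) = 52
p(-1) = 22
p(2) - p(-1) = 52 - 22 = 30


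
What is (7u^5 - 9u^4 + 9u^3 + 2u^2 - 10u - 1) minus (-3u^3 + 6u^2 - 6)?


Distribute the minus sign:
  (7u^5 - 9u^4 + 9u^3 + 2u^2 - 10u - 1)
- (-3u^3 + 6u^2 - 6)
Negate second polynomial: 3u^3 - 6u^2 + 6
Add: 7u^5 - 9u^4 + 12u^3 - 4u^2 - 10u + 5


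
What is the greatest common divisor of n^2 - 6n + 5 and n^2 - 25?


Factor each:
  n^2 - 6n + 5 = (n - 5)(n - 1)
  n^2 - 25 = (n - 5)(n + 5)
Common monic factor: n - 5


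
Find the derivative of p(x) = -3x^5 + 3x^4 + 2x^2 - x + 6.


Apply the power rule term by term:
  d/dx(-3x^5) = -15x^4
  d/dx(3x^4) = 12x^3
  d/dx(2x^2) = 4x
  d/dx(-x) = -1
  d/dx(6) = 0
p'(x) = -15x^4 + 12x^3 + 4x - 1


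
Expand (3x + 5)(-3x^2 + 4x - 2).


Distribute each term of the first polynomial:
  (3x)(-3x^2 + 4x - 2) = -9x^3 + 12x^2 - 6x
  (5)(-3x^2 + 4x - 2) = -15x^2 + 20x - 10
Sum: -9x^3 - 3x^2 + 14x - 10


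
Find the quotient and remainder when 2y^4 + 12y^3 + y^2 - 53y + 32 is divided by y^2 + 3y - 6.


(2y^4 + 12y^3 + y^2 - 53y + 32) / (y^2 + 3y - 6)
Step 1: 2y^2 * (y^2 + 3y - 6) = 2y^4 + 6y^3 - 12y^2; subtract.
Step 2: 6y * (y^2 + 3y - 6) = 6y^3 + 18y^2 - 36y; subtract.
Step 3: -5 * (y^2 + 3y - 6) = -5y^2 - 15y + 30; subtract.
Quotient: 2y^2 + 6y - 5, Remainder: -2y + 2


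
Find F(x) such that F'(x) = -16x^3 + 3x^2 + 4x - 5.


Reverse power rule on each term:
  ∫ -16x^3 dx = -4x^4
  ∫ 3x^2 dx = x^3
  ∫ 4x dx = 2x^2
  ∫ -5 dx = -5x
F(x) = -4x^4 + x^3 + 2x^2 - 5x + C


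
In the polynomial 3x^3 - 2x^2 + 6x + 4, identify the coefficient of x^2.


Read off the coefficient of x^2: -2


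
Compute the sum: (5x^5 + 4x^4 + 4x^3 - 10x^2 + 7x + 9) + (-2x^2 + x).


Align terms by degree and add:
  5x^5 + 4x^4 + 4x^3 - 10x^2 + 7x + 9
  -2x^2 + x
= 5x^5 + 4x^4 + 4x^3 - 12x^2 + 8x + 9


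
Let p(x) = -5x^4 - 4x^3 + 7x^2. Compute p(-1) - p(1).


p(-1) = 6
p(1) = -2
p(-1) - p(1) = 6 + 2 = 8


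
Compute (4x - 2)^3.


Expand (4x - 2)^3 by repeated multiplication:
  (4x - 2)^2 = 16x^2 - 16x + 4
= 64x^3 - 96x^2 + 48x - 8


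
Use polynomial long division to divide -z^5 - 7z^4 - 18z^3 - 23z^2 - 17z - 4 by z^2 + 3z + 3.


(-z^5 - 7z^4 - 18z^3 - 23z^2 - 17z - 4) / (z^2 + 3z + 3)
Step 1: -z^3 * (z^2 + 3z + 3) = -z^5 - 3z^4 - 3z^3; subtract.
Step 2: -4z^2 * (z^2 + 3z + 3) = -4z^4 - 12z^3 - 12z^2; subtract.
Step 3: -3z * (z^2 + 3z + 3) = -3z^3 - 9z^2 - 9z; subtract.
Step 4: -2 * (z^2 + 3z + 3) = -2z^2 - 6z - 6; subtract.
Quotient: -z^3 - 4z^2 - 3z - 2, Remainder: -2z + 2


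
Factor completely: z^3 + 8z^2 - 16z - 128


Try integer roots (divisors of -128). z=4: p(4)=0.
Divide out (z - 4): quotient is z^2 + 12z + 32.
Factor the quadratic: (z + 4)(z + 8)
Result: (z - 4)(z + 4)(z + 8)


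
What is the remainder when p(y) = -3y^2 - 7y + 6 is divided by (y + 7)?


By the Remainder Theorem, the remainder equals p(-7):
  -3*(-7)^2 = -147
  -7*(-7)^1 = 49
  constant: 6
Sum: -147 + 49 + 6 = -92


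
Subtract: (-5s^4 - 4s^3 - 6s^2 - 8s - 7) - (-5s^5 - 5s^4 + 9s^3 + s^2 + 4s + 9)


Distribute the minus sign:
  (-5s^4 - 4s^3 - 6s^2 - 8s - 7)
- (-5s^5 - 5s^4 + 9s^3 + s^2 + 4s + 9)
Negate second polynomial: 5s^5 + 5s^4 - 9s^3 - s^2 - 4s - 9
Add: 5s^5 - 13s^3 - 7s^2 - 12s - 16


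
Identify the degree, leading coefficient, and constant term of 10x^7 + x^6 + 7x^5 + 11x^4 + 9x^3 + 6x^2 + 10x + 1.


Highest power of x is 7, with coefficient 10. Constant term is 1.
Degree = 7, leading coefficient = 10, constant term = 1


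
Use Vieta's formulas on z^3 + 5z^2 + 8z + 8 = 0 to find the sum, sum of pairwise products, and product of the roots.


Monic cubic z^3+bz^2+cz+d=0: sum=-b, pairwise sum=c, product=-d.
b=5, c=8, d=8
r1+r2+r3 = -5
r1r2+r1r3+r2r3 = 8
r1r2r3 = -8


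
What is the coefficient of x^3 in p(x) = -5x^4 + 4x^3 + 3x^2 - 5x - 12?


Read off the coefficient of x^3: 4


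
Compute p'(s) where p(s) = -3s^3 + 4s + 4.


Apply the power rule term by term:
  d/ds(-3s^3) = -9s^2
  d/ds(4s) = 4
  d/ds(4) = 0
p'(s) = -9s^2 + 4


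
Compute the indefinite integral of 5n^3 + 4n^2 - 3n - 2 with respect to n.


Reverse power rule on each term:
  ∫ 5n^3 dn = (5/4)n^4
  ∫ 4n^2 dn = (4/3)n^3
  ∫ -3n dn = -(3/2)n^2
  ∫ -2 dn = -2n
F(n) = (5/4)n^4 + (4/3)n^3 - (3/2)n^2 - 2n + C


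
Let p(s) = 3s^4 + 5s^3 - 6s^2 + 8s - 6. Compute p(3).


Using direct substitution:
  3 * (3)^4 = 243
  5 * (3)^3 = 135
  -6 * (3)^2 = -54
  8 * (3)^1 = 24
  constant: -6
Sum = 243 + 135 - 54 + 24 - 6 = 342


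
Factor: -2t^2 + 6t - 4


Roots satisfy r1 + r2 = -b/a = 3 and r1*r2 = c/a = 2.
So r1 = 2, r2 = 1.
-2t^2 + 6t - 4 = -2(t - r1)(t - r2) = -2(t - 2)(t - 1)


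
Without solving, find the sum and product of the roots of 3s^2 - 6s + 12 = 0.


For as^2+bs+c=0: sum = -b/a, product = c/a.
a=3, b=-6, c=12
Sum = -(-6)/3 = 2
Product = (12)/3 = 4


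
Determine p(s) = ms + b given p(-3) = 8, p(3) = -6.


p(s) = ms + b. Using p(-3)=8, p(3)=-6:
m = (8 + 6)/(-3 - 3) = 14/-6 = -7/3
b = 8 - m*(-3) = 8 - 7 = 1
p(s) = -(7/3)s + 1


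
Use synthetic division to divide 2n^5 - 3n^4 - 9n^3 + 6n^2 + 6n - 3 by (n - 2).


Synthetic division with c = 2. Coefficients: 2, -3, -9, 6, 6, -3
Bring down 2.
  2 * 2 = 4; 4 - 3 = 1
  1 * 2 = 2; 2 - 9 = -7
  -7 * 2 = -14; -14 + 6 = -8
  -8 * 2 = -16; -16 + 6 = -10
  -10 * 2 = -20; -20 - 3 = -23
Quotient: 2n^4 + n^3 - 7n^2 - 8n - 10, Remainder: -23


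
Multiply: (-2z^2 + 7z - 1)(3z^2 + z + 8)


Distribute each term of the first polynomial:
  (-2z^2)(3z^2 + z + 8) = -6z^4 - 2z^3 - 16z^2
  (7z)(3z^2 + z + 8) = 21z^3 + 7z^2 + 56z
  (-1)(3z^2 + z + 8) = -3z^2 - z - 8
Sum: -6z^4 + 19z^3 - 12z^2 + 55z - 8


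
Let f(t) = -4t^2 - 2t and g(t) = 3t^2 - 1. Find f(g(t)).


Substitute g(t) into f:
f(g(t)) = -4*(3t^2 - 1)^2 + (-2)*(3t^2 - 1)
(3t^2 - 1)^2 = 9t^4 - 6t^2 + 1
Expand and combine: -36t^4 + 18t^2 - 2


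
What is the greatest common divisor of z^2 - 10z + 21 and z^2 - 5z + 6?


Factor each:
  z^2 - 10z + 21 = (z - 3)(z - 7)
  z^2 - 5z + 6 = (z - 3)(z - 2)
Common monic factor: z - 3


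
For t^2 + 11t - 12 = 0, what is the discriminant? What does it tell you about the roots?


D = b^2 - 4ac = (11)^2 - 4(1)(-12) = 121 + 48 = 169
Since D > 0: two distinct rational roots


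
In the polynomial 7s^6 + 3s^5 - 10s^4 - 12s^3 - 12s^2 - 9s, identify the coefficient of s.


Read off the coefficient of s: -9


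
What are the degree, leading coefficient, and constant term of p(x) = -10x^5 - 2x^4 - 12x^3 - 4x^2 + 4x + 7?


Highest power of x is 5, with coefficient -10. Constant term is 7.
Degree = 5, leading coefficient = -10, constant term = 7


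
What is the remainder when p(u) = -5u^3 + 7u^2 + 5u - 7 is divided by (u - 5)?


By the Remainder Theorem, the remainder equals p(5):
  -5*(5)^3 = -625
  7*(5)^2 = 175
  5*(5)^1 = 25
  constant: -7
Sum: -625 + 175 + 25 - 7 = -432


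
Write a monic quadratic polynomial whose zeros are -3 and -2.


p(z) = (z + 3)(z + 2)
Expand: z^2 + 5z + 6


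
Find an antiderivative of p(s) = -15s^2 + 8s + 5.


Reverse power rule on each term:
  ∫ -15s^2 ds = -5s^3
  ∫ 8s ds = 4s^2
  ∫ 5 ds = 5s
F(s) = -5s^3 + 4s^2 + 5s + C


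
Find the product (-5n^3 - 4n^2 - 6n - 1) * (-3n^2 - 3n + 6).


Distribute each term of the first polynomial:
  (-5n^3)(-3n^2 - 3n + 6) = 15n^5 + 15n^4 - 30n^3
  (-4n^2)(-3n^2 - 3n + 6) = 12n^4 + 12n^3 - 24n^2
  (-6n)(-3n^2 - 3n + 6) = 18n^3 + 18n^2 - 36n
  (-1)(-3n^2 - 3n + 6) = 3n^2 + 3n - 6
Sum: 15n^5 + 27n^4 - 3n^2 - 33n - 6


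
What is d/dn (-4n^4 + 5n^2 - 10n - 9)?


Apply the power rule term by term:
  d/dn(-4n^4) = -16n^3
  d/dn(5n^2) = 10n
  d/dn(-10n) = -10
  d/dn(-9) = 0
p'(n) = -16n^3 + 10n - 10


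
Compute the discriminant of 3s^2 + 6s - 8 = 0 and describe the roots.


D = b^2 - 4ac = (6)^2 - 4(3)(-8) = 36 + 96 = 132
Since D > 0: two distinct irrational roots


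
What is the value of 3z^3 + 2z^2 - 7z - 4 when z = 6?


Using direct substitution:
  3 * (6)^3 = 648
  2 * (6)^2 = 72
  -7 * (6)^1 = -42
  constant: -4
Sum = 648 + 72 - 42 - 4 = 674


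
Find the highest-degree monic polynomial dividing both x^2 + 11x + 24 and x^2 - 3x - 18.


Factor each:
  x^2 + 11x + 24 = (x + 3)(x + 8)
  x^2 - 3x - 18 = (x + 3)(x - 6)
Common monic factor: x + 3


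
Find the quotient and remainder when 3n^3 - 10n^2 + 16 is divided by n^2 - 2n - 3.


(3n^3 - 10n^2 + 16) / (n^2 - 2n - 3)
Step 1: 3n * (n^2 - 2n - 3) = 3n^3 - 6n^2 - 9n; subtract.
Step 2: -4 * (n^2 - 2n - 3) = -4n^2 + 8n + 12; subtract.
Quotient: 3n - 4, Remainder: n + 4


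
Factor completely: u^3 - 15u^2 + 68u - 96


Try integer roots (divisors of -96). u=4: p(4)=0.
Divide out (u - 4): quotient is u^2 - 11u + 24.
Factor the quadratic: (u - 3)(u - 8)
Result: (u - 4)(u - 3)(u - 8)


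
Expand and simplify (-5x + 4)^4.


Expand (-5x + 4)^4 by repeated multiplication:
  (-5x + 4)^2 = 25x^2 - 40x + 16
  (-5x + 4)^3 = -125x^3 + 300x^2 - 240x + 64
= 625x^4 - 2000x^3 + 2400x^2 - 1280x + 256


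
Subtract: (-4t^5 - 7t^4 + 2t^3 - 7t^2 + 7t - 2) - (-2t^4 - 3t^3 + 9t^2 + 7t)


Distribute the minus sign:
  (-4t^5 - 7t^4 + 2t^3 - 7t^2 + 7t - 2)
- (-2t^4 - 3t^3 + 9t^2 + 7t)
Negate second polynomial: 2t^4 + 3t^3 - 9t^2 - 7t
Add: -4t^5 - 5t^4 + 5t^3 - 16t^2 - 2


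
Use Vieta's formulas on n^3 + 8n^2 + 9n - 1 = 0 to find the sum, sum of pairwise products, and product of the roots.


Monic cubic n^3+bn^2+cn+d=0: sum=-b, pairwise sum=c, product=-d.
b=8, c=9, d=-1
r1+r2+r3 = -8
r1r2+r1r3+r2r3 = 9
r1r2r3 = 1


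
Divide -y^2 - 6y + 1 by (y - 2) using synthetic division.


Synthetic division with c = 2. Coefficients: -1, -6, 1
Bring down -1.
  -1 * 2 = -2; -2 - 6 = -8
  -8 * 2 = -16; -16 + 1 = -15
Quotient: -y - 8, Remainder: -15


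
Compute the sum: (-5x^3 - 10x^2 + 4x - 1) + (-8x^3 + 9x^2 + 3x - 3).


Align terms by degree and add:
  -5x^3 - 10x^2 + 4x - 1
  -8x^3 + 9x^2 + 3x - 3
= -13x^3 - x^2 + 7x - 4


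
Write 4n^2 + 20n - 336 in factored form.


Roots satisfy r1 + r2 = -b/a = -5 and r1*r2 = c/a = -84.
So r1 = -12, r2 = 7.
4n^2 + 20n - 336 = 4(n - r1)(n - r2) = 4(n + 12)(n - 7)


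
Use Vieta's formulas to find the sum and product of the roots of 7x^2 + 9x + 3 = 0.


For ax^2+bx+c=0: sum = -b/a, product = c/a.
a=7, b=9, c=3
Sum = -(9)/7 = -9/7
Product = (3)/7 = 3/7


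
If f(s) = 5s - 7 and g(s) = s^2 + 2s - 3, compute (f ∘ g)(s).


Substitute g(s) into f:
f(g(s)) = 5*(s^2 + 2s - 3) + (-7)
Expand and combine: 5s^2 + 10s - 22


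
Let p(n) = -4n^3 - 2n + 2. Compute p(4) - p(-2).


p(4) = -262
p(-2) = 38
p(4) - p(-2) = -262 - 38 = -300


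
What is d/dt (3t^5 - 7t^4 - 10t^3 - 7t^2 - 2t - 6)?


Apply the power rule term by term:
  d/dt(3t^5) = 15t^4
  d/dt(-7t^4) = -28t^3
  d/dt(-10t^3) = -30t^2
  d/dt(-7t^2) = -14t
  d/dt(-2t) = -2
  d/dt(-6) = 0
p'(t) = 15t^4 - 28t^3 - 30t^2 - 14t - 2


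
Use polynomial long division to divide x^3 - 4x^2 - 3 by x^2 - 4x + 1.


(x^3 - 4x^2 - 3) / (x^2 - 4x + 1)
Step 1: x * (x^2 - 4x + 1) = x^3 - 4x^2 + x; subtract.
Step 2: 0 * (x^2 - 4x + 1) = 0; subtract.
Quotient: x, Remainder: -x - 3


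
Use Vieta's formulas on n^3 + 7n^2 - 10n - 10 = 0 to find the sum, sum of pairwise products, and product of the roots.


Monic cubic n^3+bn^2+cn+d=0: sum=-b, pairwise sum=c, product=-d.
b=7, c=-10, d=-10
r1+r2+r3 = -7
r1r2+r1r3+r2r3 = -10
r1r2r3 = 10


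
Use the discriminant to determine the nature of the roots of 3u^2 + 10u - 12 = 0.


D = b^2 - 4ac = (10)^2 - 4(3)(-12) = 100 + 144 = 244
Since D > 0: two distinct irrational roots


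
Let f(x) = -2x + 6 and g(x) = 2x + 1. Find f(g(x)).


Substitute g(x) into f:
f(g(x)) = -2*(2x + 1) + 6
Expand and combine: -4x + 4


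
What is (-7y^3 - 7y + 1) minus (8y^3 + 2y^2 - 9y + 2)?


Distribute the minus sign:
  (-7y^3 - 7y + 1)
- (8y^3 + 2y^2 - 9y + 2)
Negate second polynomial: -8y^3 - 2y^2 + 9y - 2
Add: -15y^3 - 2y^2 + 2y - 1


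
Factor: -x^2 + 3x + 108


Roots satisfy r1 + r2 = -b/a = 3 and r1*r2 = c/a = -108.
So r1 = -9, r2 = 12.
-x^2 + 3x + 108 = -(x - r1)(x - r2) = -(x + 9)(x - 12)


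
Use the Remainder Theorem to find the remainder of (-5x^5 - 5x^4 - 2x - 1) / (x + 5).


By the Remainder Theorem, the remainder equals p(-5):
  -5*(-5)^5 = 15625
  -5*(-5)^4 = -3125
  0*(-5)^3 = 0
  0*(-5)^2 = 0
  -2*(-5)^1 = 10
  constant: -1
Sum: 15625 - 3125 + 0 + 0 + 10 - 1 = 12509


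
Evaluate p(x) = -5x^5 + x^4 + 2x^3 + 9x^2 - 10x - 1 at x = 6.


Using direct substitution:
  -5 * (6)^5 = -38880
  1 * (6)^4 = 1296
  2 * (6)^3 = 432
  9 * (6)^2 = 324
  -10 * (6)^1 = -60
  constant: -1
Sum = -38880 + 1296 + 432 + 324 - 60 - 1 = -36889


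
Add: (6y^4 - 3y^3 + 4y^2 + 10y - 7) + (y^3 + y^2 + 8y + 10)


Align terms by degree and add:
  6y^4 - 3y^3 + 4y^2 + 10y - 7
+ y^3 + y^2 + 8y + 10
= 6y^4 - 2y^3 + 5y^2 + 18y + 3


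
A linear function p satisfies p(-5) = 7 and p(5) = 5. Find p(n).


p(n) = mn + b. Using p(-5)=7, p(5)=5:
m = (7 - 5)/(-5 - 5) = 2/-10 = -1/5
b = 7 - m*(-5) = 7 - 1 = 6
p(n) = -(1/5)n + 6


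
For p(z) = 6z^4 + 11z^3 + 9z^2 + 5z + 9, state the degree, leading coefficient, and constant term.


Highest power of z is 4, with coefficient 6. Constant term is 9.
Degree = 4, leading coefficient = 6, constant term = 9


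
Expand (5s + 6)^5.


Expand (5s + 6)^5 by repeated multiplication:
  (5s + 6)^2 = 25s^2 + 60s + 36
  (5s + 6)^3 = 125s^3 + 450s^2 + 540s + 216
  (5s + 6)^4 = 625s^4 + 3000s^3 + 5400s^2 + 4320s + 1296
= 3125s^5 + 18750s^4 + 45000s^3 + 54000s^2 + 32400s + 7776


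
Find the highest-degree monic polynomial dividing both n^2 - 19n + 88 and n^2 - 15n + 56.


Factor each:
  n^2 - 19n + 88 = (n - 8)(n - 11)
  n^2 - 15n + 56 = (n - 8)(n - 7)
Common monic factor: n - 8


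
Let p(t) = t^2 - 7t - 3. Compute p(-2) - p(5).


p(-2) = 15
p(5) = -13
p(-2) - p(5) = 15 + 13 = 28


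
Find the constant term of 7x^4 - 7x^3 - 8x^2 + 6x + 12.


Read off the constant term: 12


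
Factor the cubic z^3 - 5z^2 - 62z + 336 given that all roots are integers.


Try integer roots (divisors of 336). z=6: p(6)=0.
Divide out (z - 6): quotient is z^2 + z - 56.
Factor the quadratic: (z - 7)(z + 8)
Result: (z - 6)(z - 7)(z + 8)


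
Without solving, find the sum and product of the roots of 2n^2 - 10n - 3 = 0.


For an^2+bn+c=0: sum = -b/a, product = c/a.
a=2, b=-10, c=-3
Sum = -(-10)/2 = 5
Product = (-3)/2 = -3/2


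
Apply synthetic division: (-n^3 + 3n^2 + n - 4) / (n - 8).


Synthetic division with c = 8. Coefficients: -1, 3, 1, -4
Bring down -1.
  -1 * 8 = -8; -8 + 3 = -5
  -5 * 8 = -40; -40 + 1 = -39
  -39 * 8 = -312; -312 - 4 = -316
Quotient: -n^2 - 5n - 39, Remainder: -316


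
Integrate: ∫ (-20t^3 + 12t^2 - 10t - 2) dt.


Reverse power rule on each term:
  ∫ -20t^3 dt = -5t^4
  ∫ 12t^2 dt = 4t^3
  ∫ -10t dt = -5t^2
  ∫ -2 dt = -2t
F(t) = -5t^4 + 4t^3 - 5t^2 - 2t + C


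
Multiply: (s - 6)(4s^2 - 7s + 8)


Distribute each term of the first polynomial:
  (s)(4s^2 - 7s + 8) = 4s^3 - 7s^2 + 8s
  (-6)(4s^2 - 7s + 8) = -24s^2 + 42s - 48
Sum: 4s^3 - 31s^2 + 50s - 48


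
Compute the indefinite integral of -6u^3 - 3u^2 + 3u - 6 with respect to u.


Reverse power rule on each term:
  ∫ -6u^3 du = -(3/2)u^4
  ∫ -3u^2 du = -u^3
  ∫ 3u du = (3/2)u^2
  ∫ -6 du = -6u
F(u) = -(3/2)u^4 - u^3 + (3/2)u^2 - 6u + C


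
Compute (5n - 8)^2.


Expand (5n - 8)^2 by repeated multiplication:
= 25n^2 - 80n + 64


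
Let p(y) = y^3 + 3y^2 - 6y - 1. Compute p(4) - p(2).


p(4) = 87
p(2) = 7
p(4) - p(2) = 87 - 7 = 80


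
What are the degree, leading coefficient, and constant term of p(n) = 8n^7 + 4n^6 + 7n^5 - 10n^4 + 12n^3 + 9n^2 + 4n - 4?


Highest power of n is 7, with coefficient 8. Constant term is -4.
Degree = 7, leading coefficient = 8, constant term = -4


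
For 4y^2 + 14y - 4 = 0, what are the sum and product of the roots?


For ay^2+by+c=0: sum = -b/a, product = c/a.
a=4, b=14, c=-4
Sum = -(14)/4 = -7/2
Product = (-4)/4 = -1


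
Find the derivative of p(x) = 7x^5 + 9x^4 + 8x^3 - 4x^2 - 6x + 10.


Apply the power rule term by term:
  d/dx(7x^5) = 35x^4
  d/dx(9x^4) = 36x^3
  d/dx(8x^3) = 24x^2
  d/dx(-4x^2) = -8x
  d/dx(-6x) = -6
  d/dx(10) = 0
p'(x) = 35x^4 + 36x^3 + 24x^2 - 8x - 6


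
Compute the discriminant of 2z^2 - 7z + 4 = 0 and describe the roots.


D = b^2 - 4ac = (-7)^2 - 4(2)(4) = 49 - 32 = 17
Since D > 0: two distinct irrational roots


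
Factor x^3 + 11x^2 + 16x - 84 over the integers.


Try integer roots (divisors of -84). x=-7: p(-7)=0.
Divide out (x + 7): quotient is x^2 + 4x - 12.
Factor the quadratic: (x - 2)(x + 6)
Result: (x + 7)(x - 2)(x + 6)


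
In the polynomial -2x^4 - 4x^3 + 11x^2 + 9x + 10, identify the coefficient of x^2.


Read off the coefficient of x^2: 11


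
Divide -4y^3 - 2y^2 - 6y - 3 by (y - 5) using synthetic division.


Synthetic division with c = 5. Coefficients: -4, -2, -6, -3
Bring down -4.
  -4 * 5 = -20; -20 - 2 = -22
  -22 * 5 = -110; -110 - 6 = -116
  -116 * 5 = -580; -580 - 3 = -583
Quotient: -4y^2 - 22y - 116, Remainder: -583


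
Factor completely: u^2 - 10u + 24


Roots satisfy r1 + r2 = -b/a = 10 and r1*r2 = c/a = 24.
So r1 = 4, r2 = 6.
u^2 - 10u + 24 = (u - r1)(u - r2) = (u - 4)(u - 6)


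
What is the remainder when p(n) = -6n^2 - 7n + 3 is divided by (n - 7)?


By the Remainder Theorem, the remainder equals p(7):
  -6*(7)^2 = -294
  -7*(7)^1 = -49
  constant: 3
Sum: -294 - 49 + 3 = -340


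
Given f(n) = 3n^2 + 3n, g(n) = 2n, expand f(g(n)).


Substitute g(n) into f:
f(g(n)) = 3*(2n)^2 + 3*(2n)
(2n)^2 = 4n^2
Expand and combine: 12n^2 + 6n


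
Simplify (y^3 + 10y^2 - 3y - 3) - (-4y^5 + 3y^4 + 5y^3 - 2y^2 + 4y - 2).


Distribute the minus sign:
  (y^3 + 10y^2 - 3y - 3)
- (-4y^5 + 3y^4 + 5y^3 - 2y^2 + 4y - 2)
Negate second polynomial: 4y^5 - 3y^4 - 5y^3 + 2y^2 - 4y + 2
Add: 4y^5 - 3y^4 - 4y^3 + 12y^2 - 7y - 1


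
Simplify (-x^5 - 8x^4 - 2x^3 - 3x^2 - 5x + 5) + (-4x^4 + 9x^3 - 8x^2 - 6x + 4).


Align terms by degree and add:
  -x^5 - 8x^4 - 2x^3 - 3x^2 - 5x + 5
  -4x^4 + 9x^3 - 8x^2 - 6x + 4
= -x^5 - 12x^4 + 7x^3 - 11x^2 - 11x + 9


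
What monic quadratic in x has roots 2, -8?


p(x) = (x - 2)(x + 8)
Expand: x^2 + 6x - 16


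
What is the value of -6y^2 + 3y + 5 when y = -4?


Using direct substitution:
  -6 * (-4)^2 = -96
  3 * (-4)^1 = -12
  constant: 5
Sum = -96 - 12 + 5 = -103


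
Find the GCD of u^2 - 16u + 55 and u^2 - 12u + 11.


Factor each:
  u^2 - 16u + 55 = (u - 11)(u - 5)
  u^2 - 12u + 11 = (u - 11)(u - 1)
Common monic factor: u - 11


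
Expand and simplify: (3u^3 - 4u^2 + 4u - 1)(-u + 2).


Distribute each term of the first polynomial:
  (3u^3)(-u + 2) = -3u^4 + 6u^3
  (-4u^2)(-u + 2) = 4u^3 - 8u^2
  (4u)(-u + 2) = -4u^2 + 8u
  (-1)(-u + 2) = u - 2
Sum: -3u^4 + 10u^3 - 12u^2 + 9u - 2


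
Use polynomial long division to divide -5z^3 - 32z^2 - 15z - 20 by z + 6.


(-5z^3 - 32z^2 - 15z - 20) / (z + 6)
Step 1: -5z^2 * (z + 6) = -5z^3 - 30z^2; subtract.
Step 2: -2z * (z + 6) = -2z^2 - 12z; subtract.
Step 3: -3 * (z + 6) = -3z - 18; subtract.
Quotient: -5z^2 - 2z - 3, Remainder: -2


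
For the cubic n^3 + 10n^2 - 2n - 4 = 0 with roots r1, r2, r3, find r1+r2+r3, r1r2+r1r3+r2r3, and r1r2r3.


Monic cubic n^3+bn^2+cn+d=0: sum=-b, pairwise sum=c, product=-d.
b=10, c=-2, d=-4
r1+r2+r3 = -10
r1r2+r1r3+r2r3 = -2
r1r2r3 = 4


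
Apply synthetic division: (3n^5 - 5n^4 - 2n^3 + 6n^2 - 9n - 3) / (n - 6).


Synthetic division with c = 6. Coefficients: 3, -5, -2, 6, -9, -3
Bring down 3.
  3 * 6 = 18; 18 - 5 = 13
  13 * 6 = 78; 78 - 2 = 76
  76 * 6 = 456; 456 + 6 = 462
  462 * 6 = 2772; 2772 - 9 = 2763
  2763 * 6 = 16578; 16578 - 3 = 16575
Quotient: 3n^4 + 13n^3 + 76n^2 + 462n + 2763, Remainder: 16575


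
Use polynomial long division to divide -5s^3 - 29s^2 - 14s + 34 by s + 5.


(-5s^3 - 29s^2 - 14s + 34) / (s + 5)
Step 1: -5s^2 * (s + 5) = -5s^3 - 25s^2; subtract.
Step 2: -4s * (s + 5) = -4s^2 - 20s; subtract.
Step 3: 6 * (s + 5) = 6s + 30; subtract.
Quotient: -5s^2 - 4s + 6, Remainder: 4


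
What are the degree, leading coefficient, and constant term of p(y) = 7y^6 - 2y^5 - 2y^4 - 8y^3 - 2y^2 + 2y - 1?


Highest power of y is 6, with coefficient 7. Constant term is -1.
Degree = 6, leading coefficient = 7, constant term = -1


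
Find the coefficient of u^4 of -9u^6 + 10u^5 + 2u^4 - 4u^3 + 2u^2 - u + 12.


Read off the coefficient of u^4: 2


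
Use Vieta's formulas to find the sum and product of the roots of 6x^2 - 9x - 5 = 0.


For ax^2+bx+c=0: sum = -b/a, product = c/a.
a=6, b=-9, c=-5
Sum = -(-9)/6 = 3/2
Product = (-5)/6 = -5/6


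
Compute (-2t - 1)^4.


Expand (-2t - 1)^4 by repeated multiplication:
  (-2t - 1)^2 = 4t^2 + 4t + 1
  (-2t - 1)^3 = -8t^3 - 12t^2 - 6t - 1
= 16t^4 + 32t^3 + 24t^2 + 8t + 1


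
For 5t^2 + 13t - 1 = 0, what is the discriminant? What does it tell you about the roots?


D = b^2 - 4ac = (13)^2 - 4(5)(-1) = 169 + 20 = 189
Since D > 0: two distinct irrational roots


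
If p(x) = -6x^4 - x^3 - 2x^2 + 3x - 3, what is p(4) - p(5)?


p(4) = -1623
p(5) = -3913
p(4) - p(5) = -1623 + 3913 = 2290


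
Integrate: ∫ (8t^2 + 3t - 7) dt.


Reverse power rule on each term:
  ∫ 8t^2 dt = (8/3)t^3
  ∫ 3t dt = (3/2)t^2
  ∫ -7 dt = -7t
F(t) = (8/3)t^3 + (3/2)t^2 - 7t + C


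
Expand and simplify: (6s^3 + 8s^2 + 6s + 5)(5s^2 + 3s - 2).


Distribute each term of the first polynomial:
  (6s^3)(5s^2 + 3s - 2) = 30s^5 + 18s^4 - 12s^3
  (8s^2)(5s^2 + 3s - 2) = 40s^4 + 24s^3 - 16s^2
  (6s)(5s^2 + 3s - 2) = 30s^3 + 18s^2 - 12s
  (5)(5s^2 + 3s - 2) = 25s^2 + 15s - 10
Sum: 30s^5 + 58s^4 + 42s^3 + 27s^2 + 3s - 10


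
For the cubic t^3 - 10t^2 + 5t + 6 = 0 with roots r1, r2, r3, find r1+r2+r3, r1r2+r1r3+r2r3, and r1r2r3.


Monic cubic t^3+bt^2+ct+d=0: sum=-b, pairwise sum=c, product=-d.
b=-10, c=5, d=6
r1+r2+r3 = 10
r1r2+r1r3+r2r3 = 5
r1r2r3 = -6


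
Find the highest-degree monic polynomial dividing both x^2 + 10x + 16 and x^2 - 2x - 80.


Factor each:
  x^2 + 10x + 16 = (x + 8)(x + 2)
  x^2 - 2x - 80 = (x + 8)(x - 10)
Common monic factor: x + 8


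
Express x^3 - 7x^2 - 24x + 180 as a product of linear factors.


Try integer roots (divisors of 180). x=6: p(6)=0.
Divide out (x - 6): quotient is x^2 - x - 30.
Factor the quadratic: (x + 5)(x - 6)
Result: (x - 6)(x + 5)(x - 6)


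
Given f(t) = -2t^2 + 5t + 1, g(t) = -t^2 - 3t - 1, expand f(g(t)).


Substitute g(t) into f:
f(g(t)) = -2*(-t^2 - 3t - 1)^2 + 5*(-t^2 - 3t - 1) + 1
(-t^2 - 3t - 1)^2 = t^4 + 6t^3 + 11t^2 + 6t + 1
Expand and combine: -2t^4 - 12t^3 - 27t^2 - 27t - 6


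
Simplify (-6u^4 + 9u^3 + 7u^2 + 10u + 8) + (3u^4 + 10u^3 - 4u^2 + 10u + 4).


Align terms by degree and add:
  -6u^4 + 9u^3 + 7u^2 + 10u + 8
+ 3u^4 + 10u^3 - 4u^2 + 10u + 4
= -3u^4 + 19u^3 + 3u^2 + 20u + 12


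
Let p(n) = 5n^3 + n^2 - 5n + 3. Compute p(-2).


Using direct substitution:
  5 * (-2)^3 = -40
  1 * (-2)^2 = 4
  -5 * (-2)^1 = 10
  constant: 3
Sum = -40 + 4 + 10 + 3 = -23


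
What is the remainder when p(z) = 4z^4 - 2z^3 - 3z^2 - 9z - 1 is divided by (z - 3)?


By the Remainder Theorem, the remainder equals p(3):
  4*(3)^4 = 324
  -2*(3)^3 = -54
  -3*(3)^2 = -27
  -9*(3)^1 = -27
  constant: -1
Sum: 324 - 54 - 27 - 27 - 1 = 215


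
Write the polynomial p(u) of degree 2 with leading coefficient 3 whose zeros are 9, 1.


p(u) = 3(u - 9)(u - 1)
Expand: 3u^2 - 30u + 27


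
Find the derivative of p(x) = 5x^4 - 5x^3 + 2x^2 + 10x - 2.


Apply the power rule term by term:
  d/dx(5x^4) = 20x^3
  d/dx(-5x^3) = -15x^2
  d/dx(2x^2) = 4x
  d/dx(10x) = 10
  d/dx(-2) = 0
p'(x) = 20x^3 - 15x^2 + 4x + 10


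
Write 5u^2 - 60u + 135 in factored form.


Roots satisfy r1 + r2 = -b/a = 12 and r1*r2 = c/a = 27.
So r1 = 9, r2 = 3.
5u^2 - 60u + 135 = 5(u - r1)(u - r2) = 5(u - 9)(u - 3)


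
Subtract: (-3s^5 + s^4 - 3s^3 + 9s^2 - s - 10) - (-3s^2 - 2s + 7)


Distribute the minus sign:
  (-3s^5 + s^4 - 3s^3 + 9s^2 - s - 10)
- (-3s^2 - 2s + 7)
Negate second polynomial: 3s^2 + 2s - 7
Add: -3s^5 + s^4 - 3s^3 + 12s^2 + s - 17


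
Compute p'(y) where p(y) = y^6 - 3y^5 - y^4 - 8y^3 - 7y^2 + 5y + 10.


Apply the power rule term by term:
  d/dy(y^6) = 6y^5
  d/dy(-3y^5) = -15y^4
  d/dy(-y^4) = -4y^3
  d/dy(-8y^3) = -24y^2
  d/dy(-7y^2) = -14y
  d/dy(5y) = 5
  d/dy(10) = 0
p'(y) = 6y^5 - 15y^4 - 4y^3 - 24y^2 - 14y + 5


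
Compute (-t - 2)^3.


Expand (-t - 2)^3 by repeated multiplication:
  (-t - 2)^2 = t^2 + 4t + 4
= -t^3 - 6t^2 - 12t - 8


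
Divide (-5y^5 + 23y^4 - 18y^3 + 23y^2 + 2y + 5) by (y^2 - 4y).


(-5y^5 + 23y^4 - 18y^3 + 23y^2 + 2y + 5) / (y^2 - 4y)
Step 1: -5y^3 * (y^2 - 4y) = -5y^5 + 20y^4; subtract.
Step 2: 3y^2 * (y^2 - 4y) = 3y^4 - 12y^3; subtract.
Step 3: -6y * (y^2 - 4y) = -6y^3 + 24y^2; subtract.
Step 4: -1 * (y^2 - 4y) = -y^2 + 4y; subtract.
Quotient: -5y^3 + 3y^2 - 6y - 1, Remainder: -2y + 5


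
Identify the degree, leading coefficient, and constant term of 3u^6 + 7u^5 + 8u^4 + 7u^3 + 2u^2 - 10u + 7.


Highest power of u is 6, with coefficient 3. Constant term is 7.
Degree = 6, leading coefficient = 3, constant term = 7


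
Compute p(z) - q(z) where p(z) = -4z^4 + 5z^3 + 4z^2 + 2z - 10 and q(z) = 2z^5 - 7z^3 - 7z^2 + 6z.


Distribute the minus sign:
  (-4z^4 + 5z^3 + 4z^2 + 2z - 10)
- (2z^5 - 7z^3 - 7z^2 + 6z)
Negate second polynomial: -2z^5 + 7z^3 + 7z^2 - 6z
Add: -2z^5 - 4z^4 + 12z^3 + 11z^2 - 4z - 10


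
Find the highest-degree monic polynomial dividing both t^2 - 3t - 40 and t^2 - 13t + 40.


Factor each:
  t^2 - 3t - 40 = (t - 8)(t + 5)
  t^2 - 13t + 40 = (t - 8)(t - 5)
Common monic factor: t - 8


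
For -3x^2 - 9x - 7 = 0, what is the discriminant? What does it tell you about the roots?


D = b^2 - 4ac = (-9)^2 - 4(-3)(-7) = 81 - 84 = -3
Since D < 0: two complex conjugate roots (no real roots)


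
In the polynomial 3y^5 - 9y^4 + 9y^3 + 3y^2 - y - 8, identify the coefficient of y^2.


Read off the coefficient of y^2: 3


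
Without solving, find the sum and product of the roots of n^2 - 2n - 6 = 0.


For an^2+bn+c=0: sum = -b/a, product = c/a.
a=1, b=-2, c=-6
Sum = -(-2)/1 = 2
Product = (-6)/1 = -6


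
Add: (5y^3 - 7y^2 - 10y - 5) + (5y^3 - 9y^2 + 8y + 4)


Align terms by degree and add:
  5y^3 - 7y^2 - 10y - 5
+ 5y^3 - 9y^2 + 8y + 4
= 10y^3 - 16y^2 - 2y - 1


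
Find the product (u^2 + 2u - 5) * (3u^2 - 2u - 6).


Distribute each term of the first polynomial:
  (u^2)(3u^2 - 2u - 6) = 3u^4 - 2u^3 - 6u^2
  (2u)(3u^2 - 2u - 6) = 6u^3 - 4u^2 - 12u
  (-5)(3u^2 - 2u - 6) = -15u^2 + 10u + 30
Sum: 3u^4 + 4u^3 - 25u^2 - 2u + 30


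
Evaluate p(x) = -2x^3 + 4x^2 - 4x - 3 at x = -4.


Using direct substitution:
  -2 * (-4)^3 = 128
  4 * (-4)^2 = 64
  -4 * (-4)^1 = 16
  constant: -3
Sum = 128 + 64 + 16 - 3 = 205


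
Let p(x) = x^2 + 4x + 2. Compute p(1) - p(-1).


p(1) = 7
p(-1) = -1
p(1) - p(-1) = 7 + 1 = 8


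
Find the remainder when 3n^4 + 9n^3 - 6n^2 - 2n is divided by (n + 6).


By the Remainder Theorem, the remainder equals p(-6):
  3*(-6)^4 = 3888
  9*(-6)^3 = -1944
  -6*(-6)^2 = -216
  -2*(-6)^1 = 12
  constant: 0
Sum: 3888 - 1944 - 216 + 12 + 0 = 1740


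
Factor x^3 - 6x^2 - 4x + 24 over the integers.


Try integer roots (divisors of 24). x=6: p(6)=0.
Divide out (x - 6): quotient is x^2 - 4.
Factor the quadratic: (x - 2)(x + 2)
Result: (x - 6)(x - 2)(x + 2)


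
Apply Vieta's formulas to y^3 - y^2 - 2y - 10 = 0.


Monic cubic y^3+by^2+cy+d=0: sum=-b, pairwise sum=c, product=-d.
b=-1, c=-2, d=-10
r1+r2+r3 = 1
r1r2+r1r3+r2r3 = -2
r1r2r3 = 10


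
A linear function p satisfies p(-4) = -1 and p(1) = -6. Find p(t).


p(t) = mt + b. Using p(-4)=-1, p(1)=-6:
m = (-1 + 6)/(-4 - 1) = 5/-5 = -1
b = -1 - m*(-4) = -1 - 4 = -5
p(t) = -t - 5


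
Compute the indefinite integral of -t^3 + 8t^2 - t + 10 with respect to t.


Reverse power rule on each term:
  ∫ -t^3 dt = -(1/4)t^4
  ∫ 8t^2 dt = (8/3)t^3
  ∫ -t dt = -(1/2)t^2
  ∫ 10 dt = 10t
F(t) = -(1/4)t^4 + (8/3)t^3 - (1/2)t^2 + 10t + C


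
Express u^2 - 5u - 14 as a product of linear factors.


Roots satisfy r1 + r2 = -b/a = 5 and r1*r2 = c/a = -14.
So r1 = -2, r2 = 7.
u^2 - 5u - 14 = (u - r1)(u - r2) = (u + 2)(u - 7)


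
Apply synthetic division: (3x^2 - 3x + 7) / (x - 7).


Synthetic division with c = 7. Coefficients: 3, -3, 7
Bring down 3.
  3 * 7 = 21; 21 - 3 = 18
  18 * 7 = 126; 126 + 7 = 133
Quotient: 3x + 18, Remainder: 133


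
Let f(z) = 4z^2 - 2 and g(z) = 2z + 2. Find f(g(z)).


Substitute g(z) into f:
f(g(z)) = 4*(2z + 2)^2 + (-2)
(2z + 2)^2 = 4z^2 + 8z + 4
Expand and combine: 16z^2 + 32z + 14


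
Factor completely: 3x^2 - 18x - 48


Roots satisfy r1 + r2 = -b/a = 6 and r1*r2 = c/a = -16.
So r1 = -2, r2 = 8.
3x^2 - 18x - 48 = 3(x - r1)(x - r2) = 3(x + 2)(x - 8)


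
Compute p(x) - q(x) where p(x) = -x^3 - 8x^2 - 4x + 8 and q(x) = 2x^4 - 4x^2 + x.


Distribute the minus sign:
  (-x^3 - 8x^2 - 4x + 8)
- (2x^4 - 4x^2 + x)
Negate second polynomial: -2x^4 + 4x^2 - x
Add: -2x^4 - x^3 - 4x^2 - 5x + 8


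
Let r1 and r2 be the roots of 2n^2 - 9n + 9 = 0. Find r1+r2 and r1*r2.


For an^2+bn+c=0: sum = -b/a, product = c/a.
a=2, b=-9, c=9
Sum = -(-9)/2 = 9/2
Product = (9)/2 = 9/2


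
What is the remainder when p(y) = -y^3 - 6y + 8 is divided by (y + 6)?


By the Remainder Theorem, the remainder equals p(-6):
  -1*(-6)^3 = 216
  0*(-6)^2 = 0
  -6*(-6)^1 = 36
  constant: 8
Sum: 216 + 0 + 36 + 8 = 260


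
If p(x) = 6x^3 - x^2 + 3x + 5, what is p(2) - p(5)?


p(2) = 55
p(5) = 745
p(2) - p(5) = 55 - 745 = -690


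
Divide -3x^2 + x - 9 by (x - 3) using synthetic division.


Synthetic division with c = 3. Coefficients: -3, 1, -9
Bring down -3.
  -3 * 3 = -9; -9 + 1 = -8
  -8 * 3 = -24; -24 - 9 = -33
Quotient: -3x - 8, Remainder: -33


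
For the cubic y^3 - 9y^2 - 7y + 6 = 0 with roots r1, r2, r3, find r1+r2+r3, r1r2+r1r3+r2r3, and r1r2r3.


Monic cubic y^3+by^2+cy+d=0: sum=-b, pairwise sum=c, product=-d.
b=-9, c=-7, d=6
r1+r2+r3 = 9
r1r2+r1r3+r2r3 = -7
r1r2r3 = -6


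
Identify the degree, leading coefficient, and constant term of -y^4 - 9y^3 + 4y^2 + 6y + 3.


Highest power of y is 4, with coefficient -1. Constant term is 3.
Degree = 4, leading coefficient = -1, constant term = 3


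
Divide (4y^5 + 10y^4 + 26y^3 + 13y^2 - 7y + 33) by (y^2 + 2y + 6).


(4y^5 + 10y^4 + 26y^3 + 13y^2 - 7y + 33) / (y^2 + 2y + 6)
Step 1: 4y^3 * (y^2 + 2y + 6) = 4y^5 + 8y^4 + 24y^3; subtract.
Step 2: 2y^2 * (y^2 + 2y + 6) = 2y^4 + 4y^3 + 12y^2; subtract.
Step 3: -2y * (y^2 + 2y + 6) = -2y^3 - 4y^2 - 12y; subtract.
Step 4: 5 * (y^2 + 2y + 6) = 5y^2 + 10y + 30; subtract.
Quotient: 4y^3 + 2y^2 - 2y + 5, Remainder: -5y + 3


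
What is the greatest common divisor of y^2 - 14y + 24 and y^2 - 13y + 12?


Factor each:
  y^2 - 14y + 24 = (y - 12)(y - 2)
  y^2 - 13y + 12 = (y - 12)(y - 1)
Common monic factor: y - 12


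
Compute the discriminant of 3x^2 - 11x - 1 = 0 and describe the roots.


D = b^2 - 4ac = (-11)^2 - 4(3)(-1) = 121 + 12 = 133
Since D > 0: two distinct irrational roots


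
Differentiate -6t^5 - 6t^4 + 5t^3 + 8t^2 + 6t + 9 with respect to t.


Apply the power rule term by term:
  d/dt(-6t^5) = -30t^4
  d/dt(-6t^4) = -24t^3
  d/dt(5t^3) = 15t^2
  d/dt(8t^2) = 16t
  d/dt(6t) = 6
  d/dt(9) = 0
p'(t) = -30t^4 - 24t^3 + 15t^2 + 16t + 6


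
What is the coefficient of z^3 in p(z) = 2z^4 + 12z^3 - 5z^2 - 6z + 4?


Read off the coefficient of z^3: 12


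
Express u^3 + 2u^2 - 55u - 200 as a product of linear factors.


Try integer roots (divisors of -200). u=-5: p(-5)=0.
Divide out (u + 5): quotient is u^2 - 3u - 40.
Factor the quadratic: (u - 8)(u + 5)
Result: (u + 5)(u - 8)(u + 5)


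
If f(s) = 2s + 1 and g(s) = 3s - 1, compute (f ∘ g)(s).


Substitute g(s) into f:
f(g(s)) = 2*(3s - 1) + 1
Expand and combine: 6s - 1


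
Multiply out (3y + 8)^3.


Expand (3y + 8)^3 by repeated multiplication:
  (3y + 8)^2 = 9y^2 + 48y + 64
= 27y^3 + 216y^2 + 576y + 512


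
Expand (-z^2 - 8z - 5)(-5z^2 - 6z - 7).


Distribute each term of the first polynomial:
  (-z^2)(-5z^2 - 6z - 7) = 5z^4 + 6z^3 + 7z^2
  (-8z)(-5z^2 - 6z - 7) = 40z^3 + 48z^2 + 56z
  (-5)(-5z^2 - 6z - 7) = 25z^2 + 30z + 35
Sum: 5z^4 + 46z^3 + 80z^2 + 86z + 35
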